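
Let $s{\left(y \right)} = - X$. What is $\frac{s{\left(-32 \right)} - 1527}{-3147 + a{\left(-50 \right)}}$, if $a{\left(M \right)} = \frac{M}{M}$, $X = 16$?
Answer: $\frac{1543}{3146} \approx 0.49046$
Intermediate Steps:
$a{\left(M \right)} = 1$
$s{\left(y \right)} = -16$ ($s{\left(y \right)} = \left(-1\right) 16 = -16$)
$\frac{s{\left(-32 \right)} - 1527}{-3147 + a{\left(-50 \right)}} = \frac{-16 - 1527}{-3147 + 1} = - \frac{1543}{-3146} = \left(-1543\right) \left(- \frac{1}{3146}\right) = \frac{1543}{3146}$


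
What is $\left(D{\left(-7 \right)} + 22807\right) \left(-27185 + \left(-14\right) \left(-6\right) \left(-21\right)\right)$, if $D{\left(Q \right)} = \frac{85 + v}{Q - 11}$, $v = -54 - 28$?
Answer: $- \frac{3961410109}{6} \approx -6.6024 \cdot 10^{8}$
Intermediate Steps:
$v = -82$
$D{\left(Q \right)} = \frac{3}{-11 + Q}$ ($D{\left(Q \right)} = \frac{85 - 82}{Q - 11} = \frac{3}{-11 + Q}$)
$\left(D{\left(-7 \right)} + 22807\right) \left(-27185 + \left(-14\right) \left(-6\right) \left(-21\right)\right) = \left(\frac{3}{-11 - 7} + 22807\right) \left(-27185 + \left(-14\right) \left(-6\right) \left(-21\right)\right) = \left(\frac{3}{-18} + 22807\right) \left(-27185 + 84 \left(-21\right)\right) = \left(3 \left(- \frac{1}{18}\right) + 22807\right) \left(-27185 - 1764\right) = \left(- \frac{1}{6} + 22807\right) \left(-28949\right) = \frac{136841}{6} \left(-28949\right) = - \frac{3961410109}{6}$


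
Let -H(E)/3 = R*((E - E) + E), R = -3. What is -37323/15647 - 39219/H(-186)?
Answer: 183726997/8731026 ≈ 21.043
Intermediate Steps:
H(E) = 9*E (H(E) = -(-9)*((E - E) + E) = -(-9)*(0 + E) = -(-9)*E = 9*E)
-37323/15647 - 39219/H(-186) = -37323/15647 - 39219/(9*(-186)) = -37323*1/15647 - 39219/(-1674) = -37323/15647 - 39219*(-1/1674) = -37323/15647 + 13073/558 = 183726997/8731026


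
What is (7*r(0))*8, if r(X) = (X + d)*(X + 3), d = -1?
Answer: -168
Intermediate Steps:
r(X) = (-1 + X)*(3 + X) (r(X) = (X - 1)*(X + 3) = (-1 + X)*(3 + X))
(7*r(0))*8 = (7*(-3 + 0**2 + 2*0))*8 = (7*(-3 + 0 + 0))*8 = (7*(-3))*8 = -21*8 = -168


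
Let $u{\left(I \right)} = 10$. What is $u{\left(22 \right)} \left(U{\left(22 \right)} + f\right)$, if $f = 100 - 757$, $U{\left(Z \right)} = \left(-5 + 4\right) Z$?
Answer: $-6790$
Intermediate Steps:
$U{\left(Z \right)} = - Z$
$f = -657$ ($f = 100 - 757 = -657$)
$u{\left(22 \right)} \left(U{\left(22 \right)} + f\right) = 10 \left(\left(-1\right) 22 - 657\right) = 10 \left(-22 - 657\right) = 10 \left(-679\right) = -6790$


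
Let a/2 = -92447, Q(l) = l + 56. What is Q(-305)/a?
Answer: 249/184894 ≈ 0.0013467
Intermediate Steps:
Q(l) = 56 + l
a = -184894 (a = 2*(-92447) = -184894)
Q(-305)/a = (56 - 305)/(-184894) = -249*(-1/184894) = 249/184894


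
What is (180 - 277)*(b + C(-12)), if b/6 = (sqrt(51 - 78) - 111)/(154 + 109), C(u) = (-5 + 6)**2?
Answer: 39091/263 - 1746*I*sqrt(3)/263 ≈ 148.64 - 11.499*I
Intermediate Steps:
C(u) = 1 (C(u) = 1**2 = 1)
b = -666/263 + 18*I*sqrt(3)/263 (b = 6*((sqrt(51 - 78) - 111)/(154 + 109)) = 6*((sqrt(-27) - 111)/263) = 6*((3*I*sqrt(3) - 111)*(1/263)) = 6*((-111 + 3*I*sqrt(3))*(1/263)) = 6*(-111/263 + 3*I*sqrt(3)/263) = -666/263 + 18*I*sqrt(3)/263 ≈ -2.5323 + 0.11854*I)
(180 - 277)*(b + C(-12)) = (180 - 277)*((-666/263 + 18*I*sqrt(3)/263) + 1) = -97*(-403/263 + 18*I*sqrt(3)/263) = 39091/263 - 1746*I*sqrt(3)/263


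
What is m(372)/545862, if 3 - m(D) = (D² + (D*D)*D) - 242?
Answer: -51616987/545862 ≈ -94.561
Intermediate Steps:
m(D) = 245 - D² - D³ (m(D) = 3 - ((D² + (D*D)*D) - 242) = 3 - ((D² + D²*D) - 242) = 3 - ((D² + D³) - 242) = 3 - (-242 + D² + D³) = 3 + (242 - D² - D³) = 245 - D² - D³)
m(372)/545862 = (245 - 1*372² - 1*372³)/545862 = (245 - 1*138384 - 1*51478848)*(1/545862) = (245 - 138384 - 51478848)*(1/545862) = -51616987*1/545862 = -51616987/545862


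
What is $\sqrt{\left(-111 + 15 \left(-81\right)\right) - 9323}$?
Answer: $i \sqrt{10649} \approx 103.19 i$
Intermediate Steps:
$\sqrt{\left(-111 + 15 \left(-81\right)\right) - 9323} = \sqrt{\left(-111 - 1215\right) - 9323} = \sqrt{-1326 - 9323} = \sqrt{-10649} = i \sqrt{10649}$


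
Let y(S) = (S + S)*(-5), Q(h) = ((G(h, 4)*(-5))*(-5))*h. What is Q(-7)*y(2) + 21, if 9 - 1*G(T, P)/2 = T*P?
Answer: 259021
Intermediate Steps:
G(T, P) = 18 - 2*P*T (G(T, P) = 18 - 2*T*P = 18 - 2*P*T)
Q(h) = h*(450 - 200*h) (Q(h) = (((18 - 2*4*h)*(-5))*(-5))*h = (((18 - 8*h)*(-5))*(-5))*h = ((-90 + 40*h)*(-5))*h = (450 - 200*h)*h = h*(450 - 200*h))
y(S) = -10*S (y(S) = (2*S)*(-5) = -10*S)
Q(-7)*y(2) + 21 = (50*(-7)*(9 - 4*(-7)))*(-10*2) + 21 = (50*(-7)*(9 + 28))*(-20) + 21 = (50*(-7)*37)*(-20) + 21 = -12950*(-20) + 21 = 259000 + 21 = 259021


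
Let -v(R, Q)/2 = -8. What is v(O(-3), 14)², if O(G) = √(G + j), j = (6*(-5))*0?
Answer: 256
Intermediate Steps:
j = 0 (j = -30*0 = 0)
O(G) = √G (O(G) = √(G + 0) = √G)
v(R, Q) = 16 (v(R, Q) = -2*(-8) = 16)
v(O(-3), 14)² = 16² = 256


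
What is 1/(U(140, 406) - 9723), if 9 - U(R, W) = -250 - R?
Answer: -1/9324 ≈ -0.00010725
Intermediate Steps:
U(R, W) = 259 + R (U(R, W) = 9 - (-250 - R) = 9 + (250 + R) = 259 + R)
1/(U(140, 406) - 9723) = 1/((259 + 140) - 9723) = 1/(399 - 9723) = 1/(-9324) = -1/9324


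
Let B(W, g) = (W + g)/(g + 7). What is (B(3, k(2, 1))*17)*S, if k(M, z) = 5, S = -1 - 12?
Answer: -442/3 ≈ -147.33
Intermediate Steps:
S = -13
B(W, g) = (W + g)/(7 + g)
(B(3, k(2, 1))*17)*S = (((3 + 5)/(7 + 5))*17)*(-13) = ((8/12)*17)*(-13) = (((1/12)*8)*17)*(-13) = ((2/3)*17)*(-13) = (34/3)*(-13) = -442/3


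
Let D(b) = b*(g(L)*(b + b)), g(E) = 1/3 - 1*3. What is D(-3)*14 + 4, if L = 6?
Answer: -668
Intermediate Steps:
g(E) = -8/3 (g(E) = ⅓ - 3 = -8/3)
D(b) = -16*b²/3 (D(b) = b*(-8*(b + b)/3) = b*(-16*b/3) = -16*b²/3)
D(-3)*14 + 4 = -16/3*(-3)²*14 + 4 = -16/3*9*14 + 4 = -48*14 + 4 = -672 + 4 = -668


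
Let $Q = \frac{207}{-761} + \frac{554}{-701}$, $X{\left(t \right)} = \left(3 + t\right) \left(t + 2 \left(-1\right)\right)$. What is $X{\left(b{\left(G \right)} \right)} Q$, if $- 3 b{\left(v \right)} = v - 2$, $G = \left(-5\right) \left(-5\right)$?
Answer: $- \frac{230080606}{4801149} \approx -47.922$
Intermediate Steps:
$G = 25$
$b{\left(v \right)} = \frac{2}{3} - \frac{v}{3}$ ($b{\left(v \right)} = - \frac{v - 2}{3} = - \frac{-2 + v}{3} = \frac{2}{3} - \frac{v}{3}$)
$X{\left(t \right)} = \left(-2 + t\right) \left(3 + t\right)$ ($X{\left(t \right)} = \left(3 + t\right) \left(t - 2\right) = \left(3 + t\right) \left(-2 + t\right) = \left(-2 + t\right) \left(3 + t\right)$)
$Q = - \frac{566701}{533461}$ ($Q = 207 \left(- \frac{1}{761}\right) + 554 \left(- \frac{1}{701}\right) = - \frac{207}{761} - \frac{554}{701} = - \frac{566701}{533461} \approx -1.0623$)
$X{\left(b{\left(G \right)} \right)} Q = \left(-6 + \left(\frac{2}{3} - \frac{25}{3}\right) + \left(\frac{2}{3} - \frac{25}{3}\right)^{2}\right) \left(- \frac{566701}{533461}\right) = \left(-6 - \frac{23}{3} + \left(- \frac{23}{3}\right)^{2}\right) \left(- \frac{566701}{533461}\right) = \left(-6 - \frac{23}{3} + \frac{529}{9}\right) \left(- \frac{566701}{533461}\right) = \frac{406}{9} \left(- \frac{566701}{533461}\right) = - \frac{230080606}{4801149}$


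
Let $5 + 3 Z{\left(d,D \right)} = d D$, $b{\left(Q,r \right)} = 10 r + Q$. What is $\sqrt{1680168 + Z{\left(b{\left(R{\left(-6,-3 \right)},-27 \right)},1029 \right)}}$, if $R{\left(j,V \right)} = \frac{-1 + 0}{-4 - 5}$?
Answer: $\frac{5 \sqrt{571534}}{3} \approx 1260.0$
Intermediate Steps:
$R{\left(j,V \right)} = \frac{1}{9}$ ($R{\left(j,V \right)} = - \frac{1}{-9} = \left(-1\right) \left(- \frac{1}{9}\right) = \frac{1}{9}$)
$b{\left(Q,r \right)} = Q + 10 r$
$Z{\left(d,D \right)} = - \frac{5}{3} + \frac{D d}{3}$ ($Z{\left(d,D \right)} = - \frac{5}{3} + \frac{d D}{3} = - \frac{5}{3} + \frac{D d}{3}$)
$\sqrt{1680168 + Z{\left(b{\left(R{\left(-6,-3 \right)},-27 \right)},1029 \right)}} = \sqrt{1680168 + \left(- \frac{5}{3} + \frac{1}{3} \cdot 1029 \left(\frac{1}{9} + 10 \left(-27\right)\right)\right)} = \sqrt{1680168 + \left(- \frac{5}{3} + \frac{1}{3} \cdot 1029 \left(\frac{1}{9} - 270\right)\right)} = \sqrt{1680168 + \left(- \frac{5}{3} + \frac{1}{3} \cdot 1029 \left(- \frac{2429}{9}\right)\right)} = \sqrt{1680168 - \frac{833162}{9}} = \sqrt{\frac{14288350}{9}} = \frac{5 \sqrt{571534}}{3}$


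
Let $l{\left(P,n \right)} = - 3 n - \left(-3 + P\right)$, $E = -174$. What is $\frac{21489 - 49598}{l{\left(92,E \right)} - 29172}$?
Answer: $\frac{28109}{28739} \approx 0.97808$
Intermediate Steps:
$l{\left(P,n \right)} = 3 - P - 3 n$
$\frac{21489 - 49598}{l{\left(92,E \right)} - 29172} = \frac{21489 - 49598}{\left(3 - 92 - -522\right) - 29172} = - \frac{28109}{\left(3 - 92 + 522\right) - 29172} = - \frac{28109}{433 - 29172} = - \frac{28109}{-28739} = \left(-28109\right) \left(- \frac{1}{28739}\right) = \frac{28109}{28739}$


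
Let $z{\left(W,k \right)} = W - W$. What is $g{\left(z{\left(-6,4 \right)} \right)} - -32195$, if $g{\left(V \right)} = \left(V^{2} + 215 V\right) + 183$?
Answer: $32378$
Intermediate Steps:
$z{\left(W,k \right)} = 0$
$g{\left(V \right)} = 183 + V^{2} + 215 V$
$g{\left(z{\left(-6,4 \right)} \right)} - -32195 = \left(183 + 0^{2} + 215 \cdot 0\right) - -32195 = \left(183 + 0 + 0\right) + 32195 = 183 + 32195 = 32378$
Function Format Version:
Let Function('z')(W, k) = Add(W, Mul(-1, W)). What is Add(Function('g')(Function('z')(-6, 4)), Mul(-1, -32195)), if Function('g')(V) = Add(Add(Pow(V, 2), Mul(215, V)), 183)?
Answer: 32378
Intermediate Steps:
Function('z')(W, k) = 0
Function('g')(V) = Add(183, Pow(V, 2), Mul(215, V))
Add(Function('g')(Function('z')(-6, 4)), Mul(-1, -32195)) = Add(Add(183, Pow(0, 2), Mul(215, 0)), Mul(-1, -32195)) = Add(Add(183, 0, 0), 32195) = Add(183, 32195) = 32378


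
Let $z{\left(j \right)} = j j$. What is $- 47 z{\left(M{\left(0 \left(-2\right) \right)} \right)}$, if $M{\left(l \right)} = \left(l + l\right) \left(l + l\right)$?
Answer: $0$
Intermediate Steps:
$M{\left(l \right)} = 4 l^{2}$ ($M{\left(l \right)} = 2 l 2 l = 4 l^{2}$)
$z{\left(j \right)} = j^{2}$
$- 47 z{\left(M{\left(0 \left(-2\right) \right)} \right)} = - 47 \left(4 \left(0 \left(-2\right)\right)^{2}\right)^{2} = - 47 \left(4 \cdot 0^{2}\right)^{2} = - 47 \left(4 \cdot 0\right)^{2} = - 47 \cdot 0^{2} = \left(-47\right) 0 = 0$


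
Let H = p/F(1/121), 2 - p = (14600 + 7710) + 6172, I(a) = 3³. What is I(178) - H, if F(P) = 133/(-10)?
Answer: -281209/133 ≈ -2114.4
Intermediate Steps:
I(a) = 27
p = -28480 (p = 2 - ((14600 + 7710) + 6172) = 2 - (22310 + 6172) = 2 - 1*28482 = 2 - 28482 = -28480)
F(P) = -133/10 (F(P) = 133*(-⅒) = -133/10)
H = 284800/133 (H = -28480/(-133/10) = -28480*(-10/133) = 284800/133 ≈ 2141.4)
I(178) - H = 27 - 1*284800/133 = 27 - 284800/133 = -281209/133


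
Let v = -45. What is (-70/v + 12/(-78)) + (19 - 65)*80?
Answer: -430396/117 ≈ -3678.6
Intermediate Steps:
(-70/v + 12/(-78)) + (19 - 65)*80 = (-70/(-45) + 12/(-78)) + (19 - 65)*80 = (-70*(-1/45) + 12*(-1/78)) - 46*80 = (14/9 - 2/13) - 3680 = 164/117 - 3680 = -430396/117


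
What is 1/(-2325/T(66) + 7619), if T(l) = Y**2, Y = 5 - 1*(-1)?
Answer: 12/90653 ≈ 0.00013237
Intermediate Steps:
Y = 6 (Y = 5 + 1 = 6)
T(l) = 36 (T(l) = 6**2 = 36)
1/(-2325/T(66) + 7619) = 1/(-2325/36 + 7619) = 1/(-2325*1/36 + 7619) = 1/(-775/12 + 7619) = 1/(90653/12) = 12/90653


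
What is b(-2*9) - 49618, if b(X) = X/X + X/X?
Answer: -49616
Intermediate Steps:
b(X) = 2 (b(X) = 1 + 1 = 2)
b(-2*9) - 49618 = 2 - 49618 = -49616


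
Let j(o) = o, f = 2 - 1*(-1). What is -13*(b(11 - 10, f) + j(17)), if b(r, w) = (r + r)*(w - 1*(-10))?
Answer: -559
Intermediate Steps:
f = 3 (f = 2 + 1 = 3)
b(r, w) = 2*r*(10 + w) (b(r, w) = (2*r)*(w + 10) = (2*r)*(10 + w) = 2*r*(10 + w))
-13*(b(11 - 10, f) + j(17)) = -13*(2*(11 - 10)*(10 + 3) + 17) = -13*(2*1*13 + 17) = -13*(26 + 17) = -13*43 = -559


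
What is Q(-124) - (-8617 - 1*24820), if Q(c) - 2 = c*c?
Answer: 48815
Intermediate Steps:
Q(c) = 2 + c**2 (Q(c) = 2 + c*c = 2 + c**2)
Q(-124) - (-8617 - 1*24820) = (2 + (-124)**2) - (-8617 - 1*24820) = (2 + 15376) - (-8617 - 24820) = 15378 - 1*(-33437) = 15378 + 33437 = 48815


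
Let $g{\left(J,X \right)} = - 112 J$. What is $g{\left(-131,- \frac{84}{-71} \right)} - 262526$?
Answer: $-247854$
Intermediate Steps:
$g{\left(-131,- \frac{84}{-71} \right)} - 262526 = \left(-112\right) \left(-131\right) - 262526 = 14672 - 262526 = -247854$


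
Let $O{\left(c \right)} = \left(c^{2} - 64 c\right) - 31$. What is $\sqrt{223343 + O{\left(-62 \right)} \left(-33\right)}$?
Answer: $i \sqrt{33430} \approx 182.84 i$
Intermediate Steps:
$O{\left(c \right)} = -31 + c^{2} - 64 c$
$\sqrt{223343 + O{\left(-62 \right)} \left(-33\right)} = \sqrt{223343 + \left(-31 + \left(-62\right)^{2} - -3968\right) \left(-33\right)} = \sqrt{223343 + \left(-31 + 3844 + 3968\right) \left(-33\right)} = \sqrt{223343 + 7781 \left(-33\right)} = \sqrt{223343 - 256773} = \sqrt{-33430} = i \sqrt{33430}$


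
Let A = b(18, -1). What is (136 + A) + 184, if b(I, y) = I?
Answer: 338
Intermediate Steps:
A = 18
(136 + A) + 184 = (136 + 18) + 184 = 154 + 184 = 338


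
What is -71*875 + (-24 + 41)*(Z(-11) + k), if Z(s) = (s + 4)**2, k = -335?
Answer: -66987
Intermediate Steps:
Z(s) = (4 + s)**2
-71*875 + (-24 + 41)*(Z(-11) + k) = -71*875 + (-24 + 41)*((4 - 11)**2 - 335) = -62125 + 17*((-7)**2 - 335) = -62125 + 17*(49 - 335) = -62125 + 17*(-286) = -62125 - 4862 = -66987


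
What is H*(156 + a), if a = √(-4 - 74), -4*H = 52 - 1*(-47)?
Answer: -3861 - 99*I*√78/4 ≈ -3861.0 - 218.59*I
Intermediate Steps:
H = -99/4 (H = -(52 - 1*(-47))/4 = -(52 + 47)/4 = -¼*99 = -99/4 ≈ -24.750)
a = I*√78 (a = √(-78) = I*√78 ≈ 8.8318*I)
H*(156 + a) = -99*(156 + I*√78)/4 = -3861 - 99*I*√78/4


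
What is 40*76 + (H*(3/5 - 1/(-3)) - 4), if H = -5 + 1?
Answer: 45484/15 ≈ 3032.3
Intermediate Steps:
H = -4
40*76 + (H*(3/5 - 1/(-3)) - 4) = 40*76 + (-4*(3/5 - 1/(-3)) - 4) = 3040 + (-4*(3*(⅕) - 1*(-⅓)) - 4) = 3040 + (-4*(⅗ + ⅓) - 4) = 3040 + (-4*14/15 - 4) = 3040 + (-56/15 - 4) = 3040 - 116/15 = 45484/15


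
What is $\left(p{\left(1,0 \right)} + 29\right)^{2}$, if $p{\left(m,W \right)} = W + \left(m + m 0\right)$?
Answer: $900$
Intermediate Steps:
$p{\left(m,W \right)} = W + m$ ($p{\left(m,W \right)} = W + \left(m + 0\right) = W + m$)
$\left(p{\left(1,0 \right)} + 29\right)^{2} = \left(\left(0 + 1\right) + 29\right)^{2} = \left(1 + 29\right)^{2} = 30^{2} = 900$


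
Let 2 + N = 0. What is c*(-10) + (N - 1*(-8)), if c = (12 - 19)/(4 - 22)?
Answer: 19/9 ≈ 2.1111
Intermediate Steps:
N = -2 (N = -2 + 0 = -2)
c = 7/18 (c = -7/(-18) = -7*(-1/18) = 7/18 ≈ 0.38889)
c*(-10) + (N - 1*(-8)) = (7/18)*(-10) + (-2 - 1*(-8)) = -35/9 + (-2 + 8) = -35/9 + 6 = 19/9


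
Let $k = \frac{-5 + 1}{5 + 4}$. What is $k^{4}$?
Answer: $\frac{256}{6561} \approx 0.039018$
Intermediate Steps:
$k = - \frac{4}{9} \approx -0.44444$
$k^{4} = \left(- \frac{4}{9}\right)^{4} = \frac{256}{6561}$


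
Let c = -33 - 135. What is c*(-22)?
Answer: 3696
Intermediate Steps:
c = -168
c*(-22) = -168*(-22) = 3696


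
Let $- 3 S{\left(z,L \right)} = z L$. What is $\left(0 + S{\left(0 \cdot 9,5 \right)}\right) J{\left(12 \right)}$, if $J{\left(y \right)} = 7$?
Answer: $0$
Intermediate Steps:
$S{\left(z,L \right)} = - \frac{L z}{3}$ ($S{\left(z,L \right)} = - \frac{z L}{3} = - \frac{L z}{3}$)
$\left(0 + S{\left(0 \cdot 9,5 \right)}\right) J{\left(12 \right)} = \left(0 - \frac{5 \cdot 0 \cdot 9}{3}\right) 7 = \left(0 - \frac{5}{3} \cdot 0\right) 7 = \left(0 + 0\right) 7 = 0 \cdot 7 = 0$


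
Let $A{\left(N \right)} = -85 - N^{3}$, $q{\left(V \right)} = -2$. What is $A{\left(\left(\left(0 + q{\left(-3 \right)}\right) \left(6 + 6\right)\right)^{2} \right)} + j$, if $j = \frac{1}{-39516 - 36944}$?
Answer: $- \frac{14611740044061}{76460} \approx -1.911 \cdot 10^{8}$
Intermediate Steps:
$j = - \frac{1}{76460}$ ($j = \frac{1}{-76460} = - \frac{1}{76460} \approx -1.3079 \cdot 10^{-5}$)
$A{\left(\left(\left(0 + q{\left(-3 \right)}\right) \left(6 + 6\right)\right)^{2} \right)} + j = \left(-85 - \left(\left(\left(0 - 2\right) \left(6 + 6\right)\right)^{2}\right)^{3}\right) - \frac{1}{76460} = \left(-85 - \left(\left(\left(-2\right) 12\right)^{2}\right)^{3}\right) - \frac{1}{76460} = \left(-85 - \left(\left(-24\right)^{2}\right)^{3}\right) - \frac{1}{76460} = \left(-85 - 576^{3}\right) - \frac{1}{76460} = \left(-85 - 191102976\right) - \frac{1}{76460} = -191103061 - \frac{1}{76460} = - \frac{14611740044061}{76460}$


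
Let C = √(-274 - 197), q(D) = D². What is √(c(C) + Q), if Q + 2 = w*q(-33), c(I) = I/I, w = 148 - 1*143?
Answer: 2*√1361 ≈ 73.783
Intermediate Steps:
w = 5 (w = 148 - 143 = 5)
C = I*√471 (C = √(-471) = I*√471 ≈ 21.703*I)
c(I) = 1
Q = 5443 (Q = -2 + 5*(-33)² = -2 + 5*1089 = -2 + 5445 = 5443)
√(c(C) + Q) = √(1 + 5443) = √5444 = 2*√1361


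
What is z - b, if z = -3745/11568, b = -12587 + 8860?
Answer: 43110191/11568 ≈ 3726.7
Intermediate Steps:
b = -3727
z = -3745/11568 (z = -3745*1/11568 = -3745/11568 ≈ -0.32374)
z - b = -3745/11568 - 1*(-3727) = -3745/11568 + 3727 = 43110191/11568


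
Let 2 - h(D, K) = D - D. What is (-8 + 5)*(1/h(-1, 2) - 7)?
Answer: 39/2 ≈ 19.500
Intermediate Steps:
h(D, K) = 2 (h(D, K) = 2 - (D - D) = 2 - 1*0 = 2 + 0 = 2)
(-8 + 5)*(1/h(-1, 2) - 7) = (-8 + 5)*(1/2 - 7) = -3*(1/2 - 7) = -3*(-13/2) = 39/2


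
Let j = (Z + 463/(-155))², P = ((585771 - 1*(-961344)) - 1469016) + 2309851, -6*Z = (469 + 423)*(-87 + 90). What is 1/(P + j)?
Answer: 24025/62213684399 ≈ 3.8617e-7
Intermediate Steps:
Z = -446 (Z = -(469 + 423)*(-87 + 90)/6 = -446*3/3 = -⅙*2676 = -446)
P = 2387950 (P = ((585771 + 961344) - 1469016) + 2309851 = (1547115 - 1469016) + 2309851 = 78099 + 2309851 = 2387950)
j = 4843185649/24025 (j = (-446 + 463/(-155))² = (-446 + 463*(-1/155))² = (-446 - 463/155)² = (-69593/155)² = 4843185649/24025 ≈ 2.0159e+5)
1/(P + j) = 1/(2387950 + 4843185649/24025) = 1/(62213684399/24025) = 24025/62213684399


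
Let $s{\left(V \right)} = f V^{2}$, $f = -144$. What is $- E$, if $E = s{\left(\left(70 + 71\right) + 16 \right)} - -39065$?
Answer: $3510391$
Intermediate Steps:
$s{\left(V \right)} = - 144 V^{2}$
$E = -3510391$ ($E = - 144 \left(\left(70 + 71\right) + 16\right)^{2} - -39065 = - 144 \left(141 + 16\right)^{2} + 39065 = - 144 \cdot 157^{2} + 39065 = \left(-144\right) 24649 + 39065 = -3549456 + 39065 = -3510391$)
$- E = \left(-1\right) \left(-3510391\right) = 3510391$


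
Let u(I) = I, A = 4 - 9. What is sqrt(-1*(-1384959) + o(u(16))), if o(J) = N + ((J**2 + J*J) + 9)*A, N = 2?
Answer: 2*sqrt(345589) ≈ 1175.7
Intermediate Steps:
A = -5
o(J) = -43 - 10*J**2 (o(J) = 2 + ((J**2 + J*J) + 9)*(-5) = 2 + ((J**2 + J**2) + 9)*(-5) = 2 + (2*J**2 + 9)*(-5) = 2 + (9 + 2*J**2)*(-5) = 2 + (-45 - 10*J**2) = -43 - 10*J**2)
sqrt(-1*(-1384959) + o(u(16))) = sqrt(-1*(-1384959) + (-43 - 10*16**2)) = sqrt(1384959 + (-43 - 10*256)) = sqrt(1384959 + (-43 - 2560)) = sqrt(1384959 - 2603) = sqrt(1382356) = 2*sqrt(345589)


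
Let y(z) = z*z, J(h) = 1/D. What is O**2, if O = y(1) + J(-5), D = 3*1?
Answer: 16/9 ≈ 1.7778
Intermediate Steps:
D = 3
J(h) = 1/3
y(z) = z**2
O = 4/3 (O = 1**2 + 1/3 = 1 + 1/3 = 4/3 ≈ 1.3333)
O**2 = (4/3)**2 = 16/9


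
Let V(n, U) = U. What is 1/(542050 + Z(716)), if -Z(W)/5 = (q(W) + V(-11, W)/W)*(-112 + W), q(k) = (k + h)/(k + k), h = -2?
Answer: 179/96216835 ≈ 1.8604e-6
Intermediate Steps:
q(k) = (-2 + k)/(2*k) (q(k) = (k - 2)/(k + k) = (-2 + k)/((2*k)) = (-2 + k)*(1/(2*k)) = (-2 + k)/(2*k))
Z(W) = -5*(1 + (-2 + W)/(2*W))*(-112 + W) (Z(W) = -5*((-2 + W)/(2*W) + W/W)*(-112 + W) = -5*((-2 + W)/(2*W) + 1)*(-112 + W) = -5*(1 + (-2 + W)/(2*W))*(-112 + W))
1/(542050 + Z(716)) = 1/(542050 + (845 - 560/716 - 15/2*716)) = 1/(542050 + (845 - 560*1/716 - 5370)) = 1/(542050 + (845 - 140/179 - 5370)) = 1/(542050 - 810115/179) = 1/(96216835/179) = 179/96216835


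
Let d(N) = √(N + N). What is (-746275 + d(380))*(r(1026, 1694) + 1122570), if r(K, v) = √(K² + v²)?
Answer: -2*(561285 + √980578)*(746275 - 2*√190) ≈ -8.3919e+11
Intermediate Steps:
d(N) = √2*√N (d(N) = √(2*N) = √2*√N)
(-746275 + d(380))*(r(1026, 1694) + 1122570) = (-746275 + √2*√380)*(√(1026² + 1694²) + 1122570) = (-746275 + √2*(2*√95))*(√(1052676 + 2869636) + 1122570) = (-746275 + 2*√190)*(√3922312 + 1122570) = (-746275 + 2*√190)*(2*√980578 + 1122570) = (-746275 + 2*√190)*(1122570 + 2*√980578)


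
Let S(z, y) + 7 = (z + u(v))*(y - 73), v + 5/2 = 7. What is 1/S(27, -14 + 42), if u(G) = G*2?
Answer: -1/1627 ≈ -0.00061463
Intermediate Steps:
v = 9/2 (v = -5/2 + 7 = 9/2 ≈ 4.5000)
u(G) = 2*G
S(z, y) = -7 + (-73 + y)*(9 + z) (S(z, y) = -7 + (z + 2*(9/2))*(y - 73) = -7 + (z + 9)*(-73 + y) = -7 + (9 + z)*(-73 + y) = -7 + (-73 + y)*(9 + z))
1/S(27, -14 + 42) = 1/(-664 - 73*27 + 9*(-14 + 42) + (-14 + 42)*27) = 1/(-664 - 1971 + 9*28 + 28*27) = 1/(-664 - 1971 + 252 + 756) = 1/(-1627) = -1/1627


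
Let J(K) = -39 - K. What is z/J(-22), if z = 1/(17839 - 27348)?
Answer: 1/161653 ≈ 6.1861e-6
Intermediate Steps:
z = -1/9509 (z = 1/(-9509) = -1/9509 ≈ -0.00010516)
z/J(-22) = -1/(9509*(-39 - 1*(-22))) = -1/(9509*(-39 + 22)) = -1/9509/(-17) = -1/9509*(-1/17) = 1/161653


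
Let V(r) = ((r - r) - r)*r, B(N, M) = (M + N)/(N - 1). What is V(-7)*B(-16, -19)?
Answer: -1715/17 ≈ -100.88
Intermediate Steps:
B(N, M) = (M + N)/(-1 + N)
V(r) = -r² (V(r) = (0 - r)*r = (-r)*r = -r²)
V(-7)*B(-16, -19) = (-1*(-7)²)*((-19 - 16)/(-1 - 16)) = (-1*49)*(-35/(-17)) = -(-49)*(-35)/17 = -49*35/17 = -1715/17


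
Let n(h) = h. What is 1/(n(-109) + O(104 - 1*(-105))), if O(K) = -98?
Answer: -1/207 ≈ -0.0048309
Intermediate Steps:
1/(n(-109) + O(104 - 1*(-105))) = 1/(-109 - 98) = 1/(-207) = -1/207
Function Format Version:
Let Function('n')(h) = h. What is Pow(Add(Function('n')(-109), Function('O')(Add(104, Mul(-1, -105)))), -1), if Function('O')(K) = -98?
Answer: Rational(-1, 207) ≈ -0.0048309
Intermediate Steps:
Pow(Add(Function('n')(-109), Function('O')(Add(104, Mul(-1, -105)))), -1) = Pow(Add(-109, -98), -1) = Pow(-207, -1) = Rational(-1, 207)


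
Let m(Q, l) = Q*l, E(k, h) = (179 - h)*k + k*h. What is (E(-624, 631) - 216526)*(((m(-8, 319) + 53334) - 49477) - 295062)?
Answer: 96417510054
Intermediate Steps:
E(k, h) = h*k + k*(179 - h) (E(k, h) = k*(179 - h) + h*k = h*k + k*(179 - h))
(E(-624, 631) - 216526)*(((m(-8, 319) + 53334) - 49477) - 295062) = (179*(-624) - 216526)*(((-8*319 + 53334) - 49477) - 295062) = (-111696 - 216526)*(((-2552 + 53334) - 49477) - 295062) = -328222*((50782 - 49477) - 295062) = -328222*(1305 - 295062) = -328222*(-293757) = 96417510054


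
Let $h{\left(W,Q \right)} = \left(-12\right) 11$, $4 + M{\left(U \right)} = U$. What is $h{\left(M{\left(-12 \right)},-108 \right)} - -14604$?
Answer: $14472$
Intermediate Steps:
$M{\left(U \right)} = -4 + U$
$h{\left(W,Q \right)} = -132$
$h{\left(M{\left(-12 \right)},-108 \right)} - -14604 = -132 - -14604 = -132 + 14604 = 14472$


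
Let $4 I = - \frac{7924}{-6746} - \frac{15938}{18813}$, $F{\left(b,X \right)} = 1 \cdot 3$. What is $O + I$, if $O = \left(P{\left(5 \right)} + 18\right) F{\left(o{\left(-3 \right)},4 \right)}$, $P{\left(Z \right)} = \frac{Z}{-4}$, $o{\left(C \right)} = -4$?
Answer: $\frac{12775484281}{253824996} \approx 50.332$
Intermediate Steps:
$P{\left(Z \right)} = - \frac{Z}{4}$ ($P{\left(Z \right)} = Z \left(- \frac{1}{4}\right) = - \frac{Z}{4}$)
$F{\left(b,X \right)} = 3$
$O = \frac{201}{4}$ ($O = \left(\left(- \frac{1}{4}\right) 5 + 18\right) 3 = \left(- \frac{5}{4} + 18\right) 3 = \frac{67}{4} \cdot 3 = \frac{201}{4} \approx 50.25$)
$I = \frac{5194558}{63456249}$ ($I = \frac{- \frac{7924}{-6746} - \frac{15938}{18813}}{4} = \frac{\left(-7924\right) \left(- \frac{1}{6746}\right) - \frac{15938}{18813}}{4} = \frac{\frac{3962}{3373} - \frac{15938}{18813}}{4} = \frac{1}{4} \cdot \frac{20778232}{63456249} = \frac{5194558}{63456249} \approx 0.08186$)
$O + I = \frac{201}{4} + \frac{5194558}{63456249} = \frac{12775484281}{253824996}$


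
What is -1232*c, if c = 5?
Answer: -6160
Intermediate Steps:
-1232*c = -1232*5 = -6160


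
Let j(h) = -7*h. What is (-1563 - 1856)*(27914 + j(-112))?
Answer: -98118462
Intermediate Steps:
j(h) = -7*h
(-1563 - 1856)*(27914 + j(-112)) = (-1563 - 1856)*(27914 - 7*(-112)) = -3419*(27914 + 784) = -3419*28698 = -98118462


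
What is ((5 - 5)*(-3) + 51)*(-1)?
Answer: -51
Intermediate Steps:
((5 - 5)*(-3) + 51)*(-1) = (0*(-3) + 51)*(-1) = (0 + 51)*(-1) = 51*(-1) = -51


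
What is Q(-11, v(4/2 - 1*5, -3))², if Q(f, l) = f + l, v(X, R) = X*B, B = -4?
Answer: 1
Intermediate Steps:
v(X, R) = -4*X (v(X, R) = X*(-4) = -4*X)
Q(-11, v(4/2 - 1*5, -3))² = (-11 - 4*(4/2 - 1*5))² = (-11 - 4*(4*(½) - 5))² = (-11 - 4*(2 - 5))² = (-11 - 4*(-3))² = (-11 + 12)² = 1² = 1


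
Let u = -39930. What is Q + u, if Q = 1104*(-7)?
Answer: -47658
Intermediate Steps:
Q = -7728
Q + u = -7728 - 39930 = -47658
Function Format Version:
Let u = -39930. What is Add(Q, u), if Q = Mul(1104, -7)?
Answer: -47658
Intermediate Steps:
Q = -7728
Add(Q, u) = Add(-7728, -39930) = -47658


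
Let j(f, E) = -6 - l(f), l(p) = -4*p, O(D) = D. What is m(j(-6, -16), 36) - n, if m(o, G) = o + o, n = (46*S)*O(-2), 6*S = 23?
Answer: 878/3 ≈ 292.67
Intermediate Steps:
S = 23/6 (S = (⅙)*23 = 23/6 ≈ 3.8333)
n = -1058/3 (n = (46*(23/6))*(-2) = (529/3)*(-2) = -1058/3 ≈ -352.67)
j(f, E) = -6 + 4*f (j(f, E) = -6 - (-4)*f = -6 + 4*f)
m(o, G) = 2*o
m(j(-6, -16), 36) - n = 2*(-6 + 4*(-6)) - 1*(-1058/3) = 2*(-6 - 24) + 1058/3 = 2*(-30) + 1058/3 = -60 + 1058/3 = 878/3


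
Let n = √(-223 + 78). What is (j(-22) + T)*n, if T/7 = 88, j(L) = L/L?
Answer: 617*I*√145 ≈ 7429.7*I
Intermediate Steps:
j(L) = 1
T = 616 (T = 7*88 = 616)
n = I*√145 (n = √(-145) = I*√145 ≈ 12.042*I)
(j(-22) + T)*n = (1 + 616)*(I*√145) = 617*(I*√145) = 617*I*√145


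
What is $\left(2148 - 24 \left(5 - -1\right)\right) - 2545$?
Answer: $-541$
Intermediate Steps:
$\left(2148 - 24 \left(5 - -1\right)\right) - 2545 = \left(2148 - 24 \left(5 + 1\right)\right) - 2545 = \left(2148 - 144\right) - 2545 = 2004 - 2545 = -541$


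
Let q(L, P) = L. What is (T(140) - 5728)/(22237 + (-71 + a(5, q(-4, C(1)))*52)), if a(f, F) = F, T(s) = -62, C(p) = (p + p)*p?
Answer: -2895/10979 ≈ -0.26369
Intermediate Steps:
C(p) = 2*p² (C(p) = (2*p)*p = 2*p²)
(T(140) - 5728)/(22237 + (-71 + a(5, q(-4, C(1)))*52)) = (-62 - 5728)/(22237 + (-71 - 4*52)) = -5790/(22237 + (-71 - 208)) = -5790/(22237 - 279) = -5790/21958 = -5790*1/21958 = -2895/10979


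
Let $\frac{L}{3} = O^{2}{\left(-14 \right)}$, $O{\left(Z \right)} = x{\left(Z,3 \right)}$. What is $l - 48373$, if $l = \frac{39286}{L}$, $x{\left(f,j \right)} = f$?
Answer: $- \frac{14202019}{294} \approx -48306.0$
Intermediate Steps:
$O{\left(Z \right)} = Z$
$L = 588$ ($L = 3 \left(-14\right)^{2} = 3 \cdot 196 = 588$)
$l = \frac{19643}{294}$ ($l = \frac{39286}{588} = 39286 \cdot \frac{1}{588} = \frac{19643}{294} \approx 66.813$)
$l - 48373 = \frac{19643}{294} - 48373 = - \frac{14202019}{294}$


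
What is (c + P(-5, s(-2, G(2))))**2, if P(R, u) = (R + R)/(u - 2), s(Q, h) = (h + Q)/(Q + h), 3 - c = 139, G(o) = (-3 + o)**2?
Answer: 15876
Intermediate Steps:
c = -136 (c = 3 - 1*139 = 3 - 139 = -136)
s(Q, h) = 1 (s(Q, h) = (Q + h)/(Q + h) = 1)
P(R, u) = 2*R/(-2 + u) (P(R, u) = (2*R)/(-2 + u) = 2*R/(-2 + u))
(c + P(-5, s(-2, G(2))))**2 = (-136 + 2*(-5)/(-2 + 1))**2 = (-136 + 2*(-5)/(-1))**2 = (-136 + 2*(-5)*(-1))**2 = (-136 + 10)**2 = (-126)**2 = 15876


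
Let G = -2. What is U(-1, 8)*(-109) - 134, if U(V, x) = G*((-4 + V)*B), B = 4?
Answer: -4494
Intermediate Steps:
U(V, x) = 32 - 8*V (U(V, x) = -2*(-4 + V)*4 = -2*(-16 + 4*V) = 32 - 8*V)
U(-1, 8)*(-109) - 134 = (32 - 8*(-1))*(-109) - 134 = (32 + 8)*(-109) - 134 = 40*(-109) - 134 = -4360 - 134 = -4494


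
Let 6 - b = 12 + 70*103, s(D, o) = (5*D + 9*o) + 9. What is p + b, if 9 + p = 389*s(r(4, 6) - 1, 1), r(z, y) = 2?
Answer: 1722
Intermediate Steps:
s(D, o) = 9 + 5*D + 9*o
b = -7216 (b = 6 - (12 + 70*103) = 6 - (12 + 7210) = 6 - 1*7222 = 6 - 7222 = -7216)
p = 8938 (p = -9 + 389*(9 + 5*(2 - 1) + 9*1) = -9 + 389*(9 + 5*1 + 9) = -9 + 389*(9 + 5 + 9) = -9 + 389*23 = -9 + 8947 = 8938)
p + b = 8938 - 7216 = 1722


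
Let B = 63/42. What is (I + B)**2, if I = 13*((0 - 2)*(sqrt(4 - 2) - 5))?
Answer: 74577/4 - 6838*sqrt(2) ≈ 8973.9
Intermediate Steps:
B = 3/2 (B = 63*(1/42) = 3/2 ≈ 1.5000)
I = 130 - 26*sqrt(2) (I = 13*(-2*(sqrt(2) - 5)) = 13*(-2*(-5 + sqrt(2))) = 13*(10 - 2*sqrt(2)) = 130 - 26*sqrt(2) ≈ 93.230)
(I + B)**2 = ((130 - 26*sqrt(2)) + 3/2)**2 = (263/2 - 26*sqrt(2))**2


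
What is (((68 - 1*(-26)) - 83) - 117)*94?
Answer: -9964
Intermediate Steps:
(((68 - 1*(-26)) - 83) - 117)*94 = (((68 + 26) - 83) - 117)*94 = ((94 - 83) - 117)*94 = (11 - 117)*94 = -106*94 = -9964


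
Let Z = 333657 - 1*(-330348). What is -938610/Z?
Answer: -62574/44267 ≈ -1.4136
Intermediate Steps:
Z = 664005 (Z = 333657 + 330348 = 664005)
-938610/Z = -938610/664005 = -938610*1/664005 = -62574/44267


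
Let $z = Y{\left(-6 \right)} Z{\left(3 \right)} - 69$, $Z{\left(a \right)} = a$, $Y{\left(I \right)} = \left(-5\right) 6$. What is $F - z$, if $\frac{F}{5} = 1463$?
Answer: $7474$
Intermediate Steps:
$Y{\left(I \right)} = -30$
$z = -159$ ($z = \left(-30\right) 3 - 69 = -90 - 69 = -159$)
$F = 7315$ ($F = 5 \cdot 1463 = 7315$)
$F - z = 7315 - -159 = 7315 + 159 = 7474$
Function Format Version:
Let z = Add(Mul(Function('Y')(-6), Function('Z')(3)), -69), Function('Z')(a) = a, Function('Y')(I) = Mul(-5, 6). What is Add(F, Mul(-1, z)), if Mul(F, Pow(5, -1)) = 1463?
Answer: 7474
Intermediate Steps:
Function('Y')(I) = -30
z = -159 (z = Add(Mul(-30, 3), -69) = Add(-90, -69) = -159)
F = 7315 (F = Mul(5, 1463) = 7315)
Add(F, Mul(-1, z)) = Add(7315, Mul(-1, -159)) = Add(7315, 159) = 7474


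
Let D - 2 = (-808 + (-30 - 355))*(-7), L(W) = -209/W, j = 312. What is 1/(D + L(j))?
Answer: 312/2605927 ≈ 0.00011973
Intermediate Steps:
D = 8353 (D = 2 + (-808 + (-30 - 355))*(-7) = 2 + (-808 - 385)*(-7) = 2 - 1193*(-7) = 2 + 8351 = 8353)
1/(D + L(j)) = 1/(8353 - 209/312) = 1/(2605927/312) = 312/2605927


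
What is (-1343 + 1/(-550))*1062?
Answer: -392223681/275 ≈ -1.4263e+6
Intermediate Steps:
(-1343 + 1/(-550))*1062 = (-1343 - 1/550)*1062 = -738651/550*1062 = -392223681/275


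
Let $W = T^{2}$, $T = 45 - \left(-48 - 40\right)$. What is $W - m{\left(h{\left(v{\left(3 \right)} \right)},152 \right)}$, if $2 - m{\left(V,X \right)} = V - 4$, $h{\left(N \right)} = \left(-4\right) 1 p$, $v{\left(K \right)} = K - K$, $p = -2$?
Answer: $17691$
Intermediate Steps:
$v{\left(K \right)} = 0$
$h{\left(N \right)} = 8$ ($h{\left(N \right)} = \left(-4\right) 1 \left(-2\right) = \left(-4\right) \left(-2\right) = 8$)
$T = 133$ ($T = 45 - \left(-48 - 40\right) = 45 - -88 = 45 + 88 = 133$)
$m{\left(V,X \right)} = 6 - V$ ($m{\left(V,X \right)} = 2 - \left(V - 4\right) = 2 - \left(-4 + V\right) = 6 - V$)
$W = 17689$ ($W = 133^{2} = 17689$)
$W - m{\left(h{\left(v{\left(3 \right)} \right)},152 \right)} = 17689 - \left(6 - 8\right) = 17689 - -2 = 17689 + 2 = 17691$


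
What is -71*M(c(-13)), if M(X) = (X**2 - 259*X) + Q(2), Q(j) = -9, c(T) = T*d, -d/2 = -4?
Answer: -2679753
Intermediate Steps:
d = 8 (d = -2*(-4) = 8)
c(T) = 8*T (c(T) = T*8 = 8*T)
M(X) = -9 + X**2 - 259*X (M(X) = (X**2 - 259*X) - 9 = -9 + X**2 - 259*X)
-71*M(c(-13)) = -71*(-9 + (8*(-13))**2 - 2072*(-13)) = -71*(-9 + (-104)**2 - 259*(-104)) = -71*(-9 + 10816 + 26936) = -71*37743 = -2679753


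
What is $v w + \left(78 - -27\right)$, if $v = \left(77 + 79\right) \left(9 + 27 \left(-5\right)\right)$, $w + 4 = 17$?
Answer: $-255423$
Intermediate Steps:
$w = 13$ ($w = -4 + 17 = 13$)
$v = -19656$ ($v = 156 \left(9 - 135\right) = 156 \left(-126\right) = -19656$)
$v w + \left(78 - -27\right) = \left(-19656\right) 13 + \left(78 - -27\right) = -255528 + \left(78 + 27\right) = -255528 + 105 = -255423$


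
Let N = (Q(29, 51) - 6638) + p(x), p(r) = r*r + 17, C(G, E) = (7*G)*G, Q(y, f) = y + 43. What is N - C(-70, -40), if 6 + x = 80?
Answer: -35373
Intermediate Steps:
x = 74 (x = -6 + 80 = 74)
Q(y, f) = 43 + y
C(G, E) = 7*G²
p(r) = 17 + r² (p(r) = r² + 17 = 17 + r²)
N = -1073 (N = ((43 + 29) - 6638) + (17 + 74²) = (72 - 6638) + (17 + 5476) = -6566 + 5493 = -1073)
N - C(-70, -40) = -1073 - 7*(-70)² = -1073 - 7*4900 = -1073 - 1*34300 = -1073 - 34300 = -35373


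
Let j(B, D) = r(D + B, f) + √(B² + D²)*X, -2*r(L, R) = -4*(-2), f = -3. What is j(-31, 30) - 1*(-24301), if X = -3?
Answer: 24297 - 3*√1861 ≈ 24168.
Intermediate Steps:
r(L, R) = -4 (r(L, R) = -(-2)*(-2) = -½*8 = -4)
j(B, D) = -4 - 3*√(B² + D²) (j(B, D) = -4 + √(B² + D²)*(-3) = -4 - 3*√(B² + D²))
j(-31, 30) - 1*(-24301) = (-4 - 3*√((-31)² + 30²)) - 1*(-24301) = (-4 - 3*√(961 + 900)) + 24301 = (-4 - 3*√1861) + 24301 = 24297 - 3*√1861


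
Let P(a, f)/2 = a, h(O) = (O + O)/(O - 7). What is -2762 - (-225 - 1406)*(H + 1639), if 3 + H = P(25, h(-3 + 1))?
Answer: 2747104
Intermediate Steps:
h(O) = 2*O/(-7 + O) (h(O) = (2*O)/(-7 + O) = 2*O/(-7 + O))
P(a, f) = 2*a
H = 47 (H = -3 + 2*25 = -3 + 50 = 47)
-2762 - (-225 - 1406)*(H + 1639) = -2762 - (-225 - 1406)*(47 + 1639) = -2762 - (-1631)*1686 = -2762 - 1*(-2749866) = -2762 + 2749866 = 2747104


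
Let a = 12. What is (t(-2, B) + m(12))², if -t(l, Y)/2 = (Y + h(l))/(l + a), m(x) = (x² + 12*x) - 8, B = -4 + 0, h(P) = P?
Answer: 1976836/25 ≈ 79074.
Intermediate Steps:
B = -4
m(x) = -8 + x² + 12*x
t(l, Y) = -2*(Y + l)/(12 + l) (t(l, Y) = -2*(Y + l)/(l + 12) = -2*(Y + l)/(12 + l))
(t(-2, B) + m(12))² = (2*(-1*(-4) - 1*(-2))/(12 - 2) + (-8 + 12² + 12*12))² = (2*(4 + 2)/10 + (-8 + 144 + 144))² = (2*(⅒)*6 + 280)² = (6/5 + 280)² = (1406/5)² = 1976836/25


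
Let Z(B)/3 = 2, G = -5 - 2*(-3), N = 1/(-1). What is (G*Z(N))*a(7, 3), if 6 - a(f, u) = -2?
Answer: 48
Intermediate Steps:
N = -1
a(f, u) = 8 (a(f, u) = 6 - 1*(-2) = 6 + 2 = 8)
G = 1 (G = -5 + 6 = 1)
Z(B) = 6 (Z(B) = 3*2 = 6)
(G*Z(N))*a(7, 3) = (1*6)*8 = 6*8 = 48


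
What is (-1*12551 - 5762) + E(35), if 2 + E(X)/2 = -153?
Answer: -18623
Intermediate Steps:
E(X) = -310 (E(X) = -4 + 2*(-153) = -4 - 306 = -310)
(-1*12551 - 5762) + E(35) = (-1*12551 - 5762) - 310 = (-12551 - 5762) - 310 = -18313 - 310 = -18623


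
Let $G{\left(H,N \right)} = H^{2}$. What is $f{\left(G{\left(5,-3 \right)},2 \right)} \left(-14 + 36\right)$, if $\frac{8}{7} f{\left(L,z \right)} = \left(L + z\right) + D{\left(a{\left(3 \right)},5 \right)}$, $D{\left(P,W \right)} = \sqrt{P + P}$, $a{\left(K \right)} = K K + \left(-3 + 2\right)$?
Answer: $\frac{2387}{4} \approx 596.75$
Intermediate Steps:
$a{\left(K \right)} = -1 + K^{2}$ ($a{\left(K \right)} = K^{2} - 1 = -1 + K^{2}$)
$D{\left(P,W \right)} = \sqrt{2} \sqrt{P}$ ($D{\left(P,W \right)} = \sqrt{2 P} = \sqrt{2} \sqrt{P}$)
$f{\left(L,z \right)} = \frac{7}{2} + \frac{7 L}{8} + \frac{7 z}{8}$ ($f{\left(L,z \right)} = \frac{7 \left(\left(L + z\right) + \sqrt{2} \sqrt{-1 + 3^{2}}\right)}{8} = \frac{7 \left(\left(L + z\right) + \sqrt{2} \sqrt{-1 + 9}\right)}{8} = \frac{7 \left(\left(L + z\right) + \sqrt{2} \sqrt{8}\right)}{8} = \frac{7 \left(\left(L + z\right) + \sqrt{2} \cdot 2 \sqrt{2}\right)}{8} = \frac{7 \left(\left(L + z\right) + 4\right)}{8} = \frac{7 \left(4 + L + z\right)}{8} = \frac{7}{2} + \frac{7 L}{8} + \frac{7 z}{8}$)
$f{\left(G{\left(5,-3 \right)},2 \right)} \left(-14 + 36\right) = \left(\frac{7}{2} + \frac{7 \cdot 5^{2}}{8} + \frac{7}{8} \cdot 2\right) \left(-14 + 36\right) = \left(\frac{7}{2} + \frac{7}{8} \cdot 25 + \frac{7}{4}\right) 22 = \left(\frac{7}{2} + \frac{175}{8} + \frac{7}{4}\right) 22 = \frac{217}{8} \cdot 22 = \frac{2387}{4}$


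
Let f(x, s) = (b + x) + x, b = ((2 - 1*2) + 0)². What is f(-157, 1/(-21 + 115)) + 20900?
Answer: 20586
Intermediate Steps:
b = 0 (b = ((2 - 2) + 0)² = (0 + 0)² = 0² = 0)
f(x, s) = 2*x (f(x, s) = (0 + x) + x = x + x = 2*x)
f(-157, 1/(-21 + 115)) + 20900 = 2*(-157) + 20900 = -314 + 20900 = 20586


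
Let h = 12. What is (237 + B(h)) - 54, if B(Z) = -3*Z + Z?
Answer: 159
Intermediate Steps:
B(Z) = -2*Z
(237 + B(h)) - 54 = (237 - 2*12) - 54 = (237 - 24) - 54 = 213 - 54 = 159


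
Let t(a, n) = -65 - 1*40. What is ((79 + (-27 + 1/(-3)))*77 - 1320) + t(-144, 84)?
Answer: 7660/3 ≈ 2553.3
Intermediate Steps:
t(a, n) = -105 (t(a, n) = -65 - 40 = -105)
((79 + (-27 + 1/(-3)))*77 - 1320) + t(-144, 84) = ((79 + (-27 + 1/(-3)))*77 - 1320) - 105 = ((79 + (-27 - ⅓))*77 - 1320) - 105 = ((79 - 82/3)*77 - 1320) - 105 = ((155/3)*77 - 1320) - 105 = (11935/3 - 1320) - 105 = 7975/3 - 105 = 7660/3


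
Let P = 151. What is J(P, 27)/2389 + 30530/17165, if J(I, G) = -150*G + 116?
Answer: 1081812/8201437 ≈ 0.13191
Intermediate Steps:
J(I, G) = 116 - 150*G
J(P, 27)/2389 + 30530/17165 = (116 - 150*27)/2389 + 30530/17165 = (116 - 4050)*(1/2389) + 30530*(1/17165) = -3934*1/2389 + 6106/3433 = -3934/2389 + 6106/3433 = 1081812/8201437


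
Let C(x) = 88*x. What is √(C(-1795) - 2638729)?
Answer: I*√2796689 ≈ 1672.3*I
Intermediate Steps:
√(C(-1795) - 2638729) = √(88*(-1795) - 2638729) = √(-157960 - 2638729) = √(-2796689) = I*√2796689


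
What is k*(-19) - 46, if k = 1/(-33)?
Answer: -1499/33 ≈ -45.424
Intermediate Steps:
k = -1/33 ≈ -0.030303
k*(-19) - 46 = -1/33*(-19) - 46 = 19/33 - 46 = -1499/33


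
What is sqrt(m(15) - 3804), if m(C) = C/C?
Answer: I*sqrt(3803) ≈ 61.668*I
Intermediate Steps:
m(C) = 1
sqrt(m(15) - 3804) = sqrt(1 - 3804) = sqrt(-3803) = I*sqrt(3803)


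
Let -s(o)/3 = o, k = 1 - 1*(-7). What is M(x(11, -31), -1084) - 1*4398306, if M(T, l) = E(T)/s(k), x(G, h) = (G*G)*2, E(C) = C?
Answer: -52779793/12 ≈ -4.3983e+6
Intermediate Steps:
k = 8 (k = 1 + 7 = 8)
s(o) = -3*o
x(G, h) = 2*G² (x(G, h) = G²*2 = 2*G²)
M(T, l) = -T/24 (M(T, l) = T/((-3*8)) = T/(-24) = T*(-1/24) = -T/24)
M(x(11, -31), -1084) - 1*4398306 = -11²/12 - 1*4398306 = -121/12 - 4398306 = -52779793/12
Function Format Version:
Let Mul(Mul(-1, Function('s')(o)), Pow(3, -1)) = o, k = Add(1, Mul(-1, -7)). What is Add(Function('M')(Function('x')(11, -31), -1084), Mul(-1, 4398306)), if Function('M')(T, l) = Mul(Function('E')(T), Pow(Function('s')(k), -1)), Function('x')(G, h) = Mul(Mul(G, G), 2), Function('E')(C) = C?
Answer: Rational(-52779793, 12) ≈ -4.3983e+6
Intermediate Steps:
k = 8 (k = Add(1, 7) = 8)
Function('s')(o) = Mul(-3, o)
Function('x')(G, h) = Mul(2, Pow(G, 2)) (Function('x')(G, h) = Mul(Pow(G, 2), 2) = Mul(2, Pow(G, 2)))
Function('M')(T, l) = Mul(Rational(-1, 24), T) (Function('M')(T, l) = Mul(T, Pow(Mul(-3, 8), -1)) = Mul(T, Pow(-24, -1)) = Mul(T, Rational(-1, 24)) = Mul(Rational(-1, 24), T))
Add(Function('M')(Function('x')(11, -31), -1084), Mul(-1, 4398306)) = Add(Mul(Rational(-1, 24), Mul(2, Pow(11, 2))), Mul(-1, 4398306)) = Add(Mul(Rational(-1, 24), Mul(2, 121)), -4398306) = Add(Mul(Rational(-1, 24), 242), -4398306) = Add(Rational(-121, 12), -4398306) = Rational(-52779793, 12)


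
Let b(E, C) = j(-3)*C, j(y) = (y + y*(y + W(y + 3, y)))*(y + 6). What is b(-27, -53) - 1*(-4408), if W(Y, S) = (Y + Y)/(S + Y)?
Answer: 3454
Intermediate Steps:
W(Y, S) = 2*Y/(S + Y) (W(Y, S) = (2*Y)/(S + Y) = 2*Y/(S + Y))
j(y) = (6 + y)*(y + y*(y + 2*(3 + y)/(3 + 2*y))) (j(y) = (y + y*(y + 2*(y + 3)/(y + (y + 3))))*(y + 6) = (y + y*(y + 2*(3 + y)/(y + (3 + y))))*(6 + y) = (y + y*(y + 2*(3 + y)/(3 + 2*y)))*(6 + y) = (6 + y)*(y + y*(y + 2*(3 + y)/(3 + 2*y))))
b(E, C) = 18*C (b(E, C) = (-3*(54 + 2*(-3)**3 + 19*(-3)**2 + 51*(-3))/(3 + 2*(-3)))*C = (-3*(54 + 2*(-27) + 19*9 - 153)/(3 - 6))*C = (-3*(54 - 54 + 171 - 153)/(-3))*C = (-3*(-1/3)*18)*C = 18*C)
b(-27, -53) - 1*(-4408) = 18*(-53) - 1*(-4408) = -954 + 4408 = 3454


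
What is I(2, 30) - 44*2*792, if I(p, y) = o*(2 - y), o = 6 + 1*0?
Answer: -69864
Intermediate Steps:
o = 6 (o = 6 + 0 = 6)
I(p, y) = 12 - 6*y (I(p, y) = 6*(2 - y) = 12 - 6*y)
I(2, 30) - 44*2*792 = (12 - 6*30) - 44*2*792 = (12 - 180) - 88*792 = -168 - 69696 = -69864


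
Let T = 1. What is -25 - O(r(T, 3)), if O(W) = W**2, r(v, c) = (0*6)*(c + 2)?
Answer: -25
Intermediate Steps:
r(v, c) = 0 (r(v, c) = 0*(2 + c) = 0)
-25 - O(r(T, 3)) = -25 - 1*0**2 = -25 - 1*0 = -25 + 0 = -25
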